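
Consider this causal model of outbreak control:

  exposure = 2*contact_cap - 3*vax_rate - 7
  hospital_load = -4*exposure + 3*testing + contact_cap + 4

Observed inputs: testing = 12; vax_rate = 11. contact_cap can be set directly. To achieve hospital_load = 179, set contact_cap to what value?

contact_cap = 3

Substituting into the exposure equation gives exposure = 2*contact_cap - 40.
hospital_load becomes -7*contact_cap + 200.
Solve -7*contact_cap + 200 = 179: contact_cap = (179 - 200) / -7 = 3.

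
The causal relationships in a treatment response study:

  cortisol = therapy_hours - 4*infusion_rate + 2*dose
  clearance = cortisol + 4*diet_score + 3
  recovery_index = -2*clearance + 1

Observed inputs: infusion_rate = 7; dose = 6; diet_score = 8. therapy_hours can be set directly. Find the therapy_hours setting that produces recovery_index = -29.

therapy_hours = -4

Substituting into the cortisol equation gives cortisol = therapy_hours - 16.
clearance becomes therapy_hours + 19.
recovery_index becomes -2*therapy_hours - 37.
Solve -2*therapy_hours - 37 = -29: therapy_hours = (-29 + 37) / -2 = -4.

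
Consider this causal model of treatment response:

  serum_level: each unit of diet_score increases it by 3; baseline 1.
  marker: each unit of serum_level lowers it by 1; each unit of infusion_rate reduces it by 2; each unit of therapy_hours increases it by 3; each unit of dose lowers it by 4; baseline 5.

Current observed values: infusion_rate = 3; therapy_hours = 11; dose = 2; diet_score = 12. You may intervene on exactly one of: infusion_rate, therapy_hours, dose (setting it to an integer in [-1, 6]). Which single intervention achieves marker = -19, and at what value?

Intervening on infusion_rate: with other inputs at their observed values, marker = -2*infusion_rate - 7. Solving for -19 gives infusion_rate = 6, within [-1, 6].
Intervening on therapy_hours: marker = 3*therapy_hours - 46. Reaching -19 requires therapy_hours = 9, outside [-1, 6].
Intervening on dose: marker = -4*dose - 5. Reaching -19 requires dose = 7/2, not an integer.

set infusion_rate = 6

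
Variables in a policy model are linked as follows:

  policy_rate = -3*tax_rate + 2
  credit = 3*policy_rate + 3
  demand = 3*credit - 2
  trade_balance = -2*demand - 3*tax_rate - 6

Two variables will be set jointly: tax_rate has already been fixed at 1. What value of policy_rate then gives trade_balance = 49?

With tax_rate held at 1:
Intervening on policy_rate fixes its value directly, overriding its dependence on tax_rate.
Substituting into the demand equation gives demand = 9*policy_rate + 7.
Substituting into the trade_balance equation gives trade_balance = -18*policy_rate - 23.
Solve -18*policy_rate - 23 = 49: policy_rate = (49 + 23) / -18 = -4.

policy_rate = -4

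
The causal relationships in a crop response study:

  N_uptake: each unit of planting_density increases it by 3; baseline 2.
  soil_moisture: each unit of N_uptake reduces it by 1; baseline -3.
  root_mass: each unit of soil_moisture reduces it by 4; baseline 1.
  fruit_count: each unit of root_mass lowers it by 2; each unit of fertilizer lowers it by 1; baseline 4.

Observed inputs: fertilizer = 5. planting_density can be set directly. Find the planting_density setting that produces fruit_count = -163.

Substituting into the soil_moisture equation gives soil_moisture = -3*planting_density - 5.
So root_mass = 12*planting_density + 21.
Substituting into the fruit_count equation gives fruit_count = -24*planting_density - 43.
Solve -24*planting_density - 43 = -163: planting_density = (-163 + 43) / -24 = 5.

planting_density = 5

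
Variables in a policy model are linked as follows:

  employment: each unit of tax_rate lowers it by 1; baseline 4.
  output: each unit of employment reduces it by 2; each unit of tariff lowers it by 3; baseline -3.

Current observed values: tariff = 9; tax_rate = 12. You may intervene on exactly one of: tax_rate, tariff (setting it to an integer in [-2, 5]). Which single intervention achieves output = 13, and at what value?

Intervening on tax_rate: output = 2*tax_rate - 38. Reaching 13 requires tax_rate = 51/2, not an integer.
Intervening on tariff: with other inputs at their observed values, output = -3*tariff + 13. Solving for 13 gives tariff = 0, within [-2, 5].

set tariff = 0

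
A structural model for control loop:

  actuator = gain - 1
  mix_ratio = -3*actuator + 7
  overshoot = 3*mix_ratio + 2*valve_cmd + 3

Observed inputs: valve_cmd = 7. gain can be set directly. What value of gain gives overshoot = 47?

Substituting into the mix_ratio equation gives mix_ratio = -3*gain + 10.
Substituting into the overshoot equation gives overshoot = -9*gain + 47.
Solve -9*gain + 47 = 47: gain = (47 - 47) / -9 = 0.

gain = 0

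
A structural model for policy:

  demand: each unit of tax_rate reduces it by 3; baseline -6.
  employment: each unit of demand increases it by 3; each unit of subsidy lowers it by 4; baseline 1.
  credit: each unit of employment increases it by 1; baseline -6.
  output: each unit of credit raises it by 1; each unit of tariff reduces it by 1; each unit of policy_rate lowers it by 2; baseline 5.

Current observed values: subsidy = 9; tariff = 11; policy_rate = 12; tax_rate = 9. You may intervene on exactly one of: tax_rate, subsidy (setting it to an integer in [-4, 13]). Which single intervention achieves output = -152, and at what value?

set tax_rate = 7

Intervening on tax_rate: with other inputs at their observed values, output = -9*tax_rate - 89. Solving for -152 gives tax_rate = 7, within [-4, 13].
Intervening on subsidy: output = -4*subsidy - 134. Reaching -152 requires subsidy = 9/2, not an integer.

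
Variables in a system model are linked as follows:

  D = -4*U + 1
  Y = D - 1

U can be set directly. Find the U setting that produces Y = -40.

U = 10

Substituting into the Y equation gives Y = -4*U.
Solve -4*U = -40: U = -40 / -4 = 10.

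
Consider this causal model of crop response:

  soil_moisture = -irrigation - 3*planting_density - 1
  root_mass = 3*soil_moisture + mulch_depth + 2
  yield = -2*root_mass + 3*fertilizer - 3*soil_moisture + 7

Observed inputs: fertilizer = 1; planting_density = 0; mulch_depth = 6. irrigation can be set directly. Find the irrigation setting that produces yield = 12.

irrigation = 1

Substituting into the soil_moisture equation gives soil_moisture = -irrigation - 1.
This gives root_mass = -3*irrigation + 5.
Substituting into the yield equation gives yield = 9*irrigation + 3.
Solve 9*irrigation + 3 = 12: irrigation = (12 - 3) / 9 = 1.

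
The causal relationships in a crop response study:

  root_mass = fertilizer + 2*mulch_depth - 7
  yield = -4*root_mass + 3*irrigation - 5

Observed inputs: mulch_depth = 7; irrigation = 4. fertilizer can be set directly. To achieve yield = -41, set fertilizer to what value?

fertilizer = 5

Substituting into the root_mass equation gives root_mass = fertilizer + 7.
Substituting into the yield equation gives yield = -4*fertilizer - 21.
Solve -4*fertilizer - 21 = -41: fertilizer = (-41 + 21) / -4 = 5.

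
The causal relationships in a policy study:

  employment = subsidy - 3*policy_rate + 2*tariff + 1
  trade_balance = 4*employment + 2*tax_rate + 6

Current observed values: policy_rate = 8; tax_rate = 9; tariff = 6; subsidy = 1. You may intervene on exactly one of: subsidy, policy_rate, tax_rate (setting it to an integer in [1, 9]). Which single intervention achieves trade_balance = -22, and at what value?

Intervening on subsidy: trade_balance = 4*subsidy - 20. Reaching -22 requires subsidy = -1/2, not an integer.
Intervening on policy_rate: trade_balance = -12*policy_rate + 80. Reaching -22 requires policy_rate = 17/2, not an integer.
Intervening on tax_rate: with other inputs at their observed values, trade_balance = 2*tax_rate - 34. Solving for -22 gives tax_rate = 6, within [1, 9].

set tax_rate = 6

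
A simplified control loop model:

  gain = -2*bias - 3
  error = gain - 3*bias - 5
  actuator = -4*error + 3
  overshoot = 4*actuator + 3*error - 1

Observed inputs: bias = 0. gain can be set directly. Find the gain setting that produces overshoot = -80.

Intervening on gain fixes its value directly, overriding its dependence on bias.
Substituting into the error equation gives error = gain - 5.
Substituting into the actuator equation gives actuator = -4*gain + 23.
Substituting into the overshoot equation gives overshoot = -13*gain + 76.
Solve -13*gain + 76 = -80: gain = (-80 - 76) / -13 = 12.

gain = 12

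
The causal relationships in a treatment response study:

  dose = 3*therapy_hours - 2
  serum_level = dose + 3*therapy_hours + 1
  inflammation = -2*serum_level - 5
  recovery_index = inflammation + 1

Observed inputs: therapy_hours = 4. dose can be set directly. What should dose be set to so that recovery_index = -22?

Intervening on dose fixes its value directly, overriding its dependence on therapy_hours.
Substituting into the serum_level equation gives serum_level = dose + 13.
Substituting into the inflammation equation gives inflammation = -2*dose - 31.
recovery_index becomes -2*dose - 30.
Solve -2*dose - 30 = -22: dose = (-22 + 30) / -2 = -4.

dose = -4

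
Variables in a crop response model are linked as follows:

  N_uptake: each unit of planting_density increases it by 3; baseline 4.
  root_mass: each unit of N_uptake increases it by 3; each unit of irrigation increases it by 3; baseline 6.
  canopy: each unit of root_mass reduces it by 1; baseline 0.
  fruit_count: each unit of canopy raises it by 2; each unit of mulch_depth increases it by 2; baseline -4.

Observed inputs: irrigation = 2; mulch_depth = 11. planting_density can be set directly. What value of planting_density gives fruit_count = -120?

Substituting into the root_mass equation gives root_mass = 9*planting_density + 24.
canopy becomes -9*planting_density - 24.
This gives fruit_count = -18*planting_density - 30.
Solve -18*planting_density - 30 = -120: planting_density = (-120 + 30) / -18 = 5.

planting_density = 5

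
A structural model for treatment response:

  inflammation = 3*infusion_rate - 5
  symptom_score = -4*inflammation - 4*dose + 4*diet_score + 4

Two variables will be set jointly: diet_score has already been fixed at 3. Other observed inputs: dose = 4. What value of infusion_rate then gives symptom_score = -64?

infusion_rate = 7

With diet_score held at 3:
Substituting into the symptom_score equation gives symptom_score = -12*infusion_rate + 20.
Solve -12*infusion_rate + 20 = -64: infusion_rate = (-64 - 20) / -12 = 7.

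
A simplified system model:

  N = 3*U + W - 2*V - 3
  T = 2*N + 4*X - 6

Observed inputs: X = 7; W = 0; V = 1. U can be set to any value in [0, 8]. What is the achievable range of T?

12 to 60

Substituting into the N equation gives N = 3*U - 5.
Substituting into the T equation gives T = 6*U + 12.
Linear in U, so extremes are at the endpoints: U = 0 gives T = 12; U = 8 gives T = 60.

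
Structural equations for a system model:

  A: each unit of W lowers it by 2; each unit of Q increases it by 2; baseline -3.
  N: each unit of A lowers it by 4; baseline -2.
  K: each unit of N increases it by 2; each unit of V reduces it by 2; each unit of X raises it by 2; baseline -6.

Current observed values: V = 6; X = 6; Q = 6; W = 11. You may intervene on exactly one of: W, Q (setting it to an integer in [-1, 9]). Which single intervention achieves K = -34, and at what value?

Intervening on W: with other inputs at their observed values, K = 16*W - 82. Solving for -34 gives W = 3, within [-1, 9].
Intervening on Q: K = -16*Q + 190. Reaching -34 requires Q = 14, outside [-1, 9].

set W = 3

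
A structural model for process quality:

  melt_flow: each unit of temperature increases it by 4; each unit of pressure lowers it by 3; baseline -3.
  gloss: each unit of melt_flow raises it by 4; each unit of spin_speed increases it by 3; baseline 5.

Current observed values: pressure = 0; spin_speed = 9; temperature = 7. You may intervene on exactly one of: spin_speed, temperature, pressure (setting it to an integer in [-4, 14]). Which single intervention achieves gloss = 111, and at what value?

set spin_speed = 2

Intervening on spin_speed: with other inputs at their observed values, gloss = 3*spin_speed + 105. Solving for 111 gives spin_speed = 2, within [-4, 14].
Intervening on temperature: gloss = 16*temperature + 20. Reaching 111 requires temperature = 91/16, not an integer.
Intervening on pressure: gloss = -12*pressure + 132. Reaching 111 requires pressure = 7/4, not an integer.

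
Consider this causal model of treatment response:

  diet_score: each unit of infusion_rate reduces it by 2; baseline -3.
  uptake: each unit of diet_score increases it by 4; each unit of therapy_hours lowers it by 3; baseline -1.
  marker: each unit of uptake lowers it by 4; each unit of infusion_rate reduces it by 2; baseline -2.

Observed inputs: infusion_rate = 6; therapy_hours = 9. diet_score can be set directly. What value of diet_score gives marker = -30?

diet_score = 8

Intervening on diet_score fixes its value directly, overriding its dependence on infusion_rate.
Substituting into the uptake equation gives uptake = 4*diet_score - 28.
So marker = -16*diet_score + 98.
Solve -16*diet_score + 98 = -30: diet_score = (-30 - 98) / -16 = 8.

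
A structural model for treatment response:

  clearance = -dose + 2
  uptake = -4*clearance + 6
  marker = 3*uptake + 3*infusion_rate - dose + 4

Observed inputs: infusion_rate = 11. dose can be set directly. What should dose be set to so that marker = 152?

Substituting into the uptake equation gives uptake = 4*dose - 2.
marker becomes 11*dose + 31.
Solve 11*dose + 31 = 152: dose = (152 - 31) / 11 = 11.

dose = 11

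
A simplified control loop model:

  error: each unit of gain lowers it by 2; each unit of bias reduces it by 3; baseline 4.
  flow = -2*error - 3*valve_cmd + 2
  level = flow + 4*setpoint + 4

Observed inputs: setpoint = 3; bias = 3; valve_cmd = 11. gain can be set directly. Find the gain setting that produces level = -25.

Substituting into the error equation gives error = -2*gain - 5.
flow becomes 4*gain - 21.
Substituting into the level equation gives level = 4*gain - 5.
Solve 4*gain - 5 = -25: gain = (-25 + 5) / 4 = -5.

gain = -5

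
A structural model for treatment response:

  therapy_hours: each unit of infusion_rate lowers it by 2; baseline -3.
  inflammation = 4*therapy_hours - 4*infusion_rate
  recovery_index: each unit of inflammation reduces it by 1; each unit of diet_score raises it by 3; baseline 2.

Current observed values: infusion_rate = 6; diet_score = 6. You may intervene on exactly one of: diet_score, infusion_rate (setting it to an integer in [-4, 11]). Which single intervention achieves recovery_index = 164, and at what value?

set infusion_rate = 11

Intervening on diet_score: recovery_index = 3*diet_score + 86. Reaching 164 requires diet_score = 26, outside [-4, 11].
Intervening on infusion_rate: with other inputs at their observed values, recovery_index = 12*infusion_rate + 32. Solving for 164 gives infusion_rate = 11, within [-4, 11].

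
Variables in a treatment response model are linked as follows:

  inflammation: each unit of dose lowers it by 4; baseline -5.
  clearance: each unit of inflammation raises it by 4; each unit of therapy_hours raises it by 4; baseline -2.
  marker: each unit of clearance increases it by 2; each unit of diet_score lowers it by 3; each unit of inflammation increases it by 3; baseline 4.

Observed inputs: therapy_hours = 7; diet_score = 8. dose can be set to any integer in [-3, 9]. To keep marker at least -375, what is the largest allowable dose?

dose = 8

Substituting into the clearance equation gives clearance = -16*dose + 6.
So marker = -44*dose - 23.
Require -44*dose - 23 ≥ -375, so dose ≤ 8.
The largest integer in [-3, 9] satisfying this is 8.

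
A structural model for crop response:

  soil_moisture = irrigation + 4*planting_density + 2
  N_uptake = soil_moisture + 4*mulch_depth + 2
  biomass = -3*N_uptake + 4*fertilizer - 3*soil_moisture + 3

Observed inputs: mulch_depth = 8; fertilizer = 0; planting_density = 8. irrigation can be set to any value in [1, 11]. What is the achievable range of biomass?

Substituting into the soil_moisture equation gives soil_moisture = irrigation + 34.
Substituting into the N_uptake equation gives N_uptake = irrigation + 68.
This gives biomass = -6*irrigation - 303.
Linear in irrigation, so extremes are at the endpoints: irrigation = 1 gives biomass = -309; irrigation = 11 gives biomass = -369.

-369 to -309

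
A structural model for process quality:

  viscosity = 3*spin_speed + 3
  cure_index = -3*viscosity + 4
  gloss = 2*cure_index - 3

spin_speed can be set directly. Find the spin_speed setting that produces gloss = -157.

Substituting into the cure_index equation gives cure_index = -9*spin_speed - 5.
This gives gloss = -18*spin_speed - 13.
Solve -18*spin_speed - 13 = -157: spin_speed = (-157 + 13) / -18 = 8.

spin_speed = 8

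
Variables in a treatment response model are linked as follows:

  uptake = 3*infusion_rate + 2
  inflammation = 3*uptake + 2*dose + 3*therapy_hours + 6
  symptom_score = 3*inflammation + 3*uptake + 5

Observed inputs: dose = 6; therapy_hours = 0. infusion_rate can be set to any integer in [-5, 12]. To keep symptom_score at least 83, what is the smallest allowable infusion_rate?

infusion_rate = 0

Substituting into the inflammation equation gives inflammation = 9*infusion_rate + 24.
symptom_score becomes 36*infusion_rate + 83.
Require 36*infusion_rate + 83 ≥ 83, so infusion_rate ≥ 0.
The smallest integer in [-5, 12] satisfying this is 0.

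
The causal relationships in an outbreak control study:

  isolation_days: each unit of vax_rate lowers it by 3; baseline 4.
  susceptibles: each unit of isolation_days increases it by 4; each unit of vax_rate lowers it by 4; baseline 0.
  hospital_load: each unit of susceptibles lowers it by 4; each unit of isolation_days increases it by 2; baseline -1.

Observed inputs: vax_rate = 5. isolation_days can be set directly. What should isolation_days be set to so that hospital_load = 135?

Intervening on isolation_days fixes its value directly, overriding its dependence on vax_rate.
Substituting into the susceptibles equation gives susceptibles = 4*isolation_days - 20.
Substituting into the hospital_load equation gives hospital_load = -14*isolation_days + 79.
Solve -14*isolation_days + 79 = 135: isolation_days = (135 - 79) / -14 = -4.

isolation_days = -4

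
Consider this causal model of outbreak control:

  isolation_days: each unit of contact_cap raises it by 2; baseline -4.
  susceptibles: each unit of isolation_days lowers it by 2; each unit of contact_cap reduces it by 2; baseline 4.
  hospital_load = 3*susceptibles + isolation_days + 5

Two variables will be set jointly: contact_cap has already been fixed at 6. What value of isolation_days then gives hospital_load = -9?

isolation_days = -2

With contact_cap held at 6:
Intervening on isolation_days fixes its value directly, overriding its dependence on contact_cap.
Substituting into the susceptibles equation gives susceptibles = -2*isolation_days - 8.
Substituting into the hospital_load equation gives hospital_load = -5*isolation_days - 19.
Solve -5*isolation_days - 19 = -9: isolation_days = (-9 + 19) / -5 = -2.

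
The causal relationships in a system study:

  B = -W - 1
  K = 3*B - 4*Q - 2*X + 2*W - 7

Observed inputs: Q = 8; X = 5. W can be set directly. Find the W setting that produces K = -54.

W = 2

Substituting into the K equation gives K = -W - 52.
Solve -W - 52 = -54: W = (-54 + 52) / -1 = 2.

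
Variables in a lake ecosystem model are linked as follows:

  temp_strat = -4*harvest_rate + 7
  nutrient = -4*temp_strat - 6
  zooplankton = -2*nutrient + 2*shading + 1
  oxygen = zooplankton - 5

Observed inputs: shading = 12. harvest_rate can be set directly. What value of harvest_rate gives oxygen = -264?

Substituting into the nutrient equation gives nutrient = 16*harvest_rate - 34.
This gives zooplankton = -32*harvest_rate + 93.
Substituting into the oxygen equation gives oxygen = -32*harvest_rate + 88.
Solve -32*harvest_rate + 88 = -264: harvest_rate = (-264 - 88) / -32 = 11.

harvest_rate = 11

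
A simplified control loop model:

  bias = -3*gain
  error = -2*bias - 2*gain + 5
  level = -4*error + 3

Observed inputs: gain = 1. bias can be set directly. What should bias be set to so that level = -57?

bias = -6

Intervening on bias fixes its value directly, overriding its dependence on gain.
Substituting into the error equation gives error = -2*bias + 3.
So level = 8*bias - 9.
Solve 8*bias - 9 = -57: bias = (-57 + 9) / 8 = -6.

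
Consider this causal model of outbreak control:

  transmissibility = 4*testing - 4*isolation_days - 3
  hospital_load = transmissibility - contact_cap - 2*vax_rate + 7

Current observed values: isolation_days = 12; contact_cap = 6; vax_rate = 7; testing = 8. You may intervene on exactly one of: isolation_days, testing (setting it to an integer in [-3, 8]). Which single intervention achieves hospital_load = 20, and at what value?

set isolation_days = -1

Intervening on isolation_days: with other inputs at their observed values, hospital_load = -4*isolation_days + 16. Solving for 20 gives isolation_days = -1, within [-3, 8].
Intervening on testing: hospital_load = 4*testing - 64. Reaching 20 requires testing = 21, outside [-3, 8].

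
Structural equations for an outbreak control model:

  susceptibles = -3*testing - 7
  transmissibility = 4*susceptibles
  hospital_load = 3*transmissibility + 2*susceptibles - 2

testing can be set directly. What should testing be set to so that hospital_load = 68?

testing = -4

Substituting into the transmissibility equation gives transmissibility = -12*testing - 28.
hospital_load becomes -42*testing - 100.
Solve -42*testing - 100 = 68: testing = (68 + 100) / -42 = -4.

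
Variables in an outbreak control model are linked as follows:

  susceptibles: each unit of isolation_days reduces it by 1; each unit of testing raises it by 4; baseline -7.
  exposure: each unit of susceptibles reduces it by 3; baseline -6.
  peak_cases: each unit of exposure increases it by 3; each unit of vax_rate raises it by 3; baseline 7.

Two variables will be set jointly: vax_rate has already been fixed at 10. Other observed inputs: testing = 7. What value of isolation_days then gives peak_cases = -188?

isolation_days = -2

With vax_rate held at 10:
Substituting into the susceptibles equation gives susceptibles = -isolation_days + 21.
exposure becomes 3*isolation_days - 69.
Substituting into the peak_cases equation gives peak_cases = 9*isolation_days - 170.
Solve 9*isolation_days - 170 = -188: isolation_days = (-188 + 170) / 9 = -2.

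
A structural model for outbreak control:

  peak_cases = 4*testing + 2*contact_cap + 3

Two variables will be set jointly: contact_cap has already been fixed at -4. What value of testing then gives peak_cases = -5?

With contact_cap held at -4:
Substituting into the peak_cases equation gives peak_cases = 4*testing - 5.
Solve 4*testing - 5 = -5: testing = (-5 + 5) / 4 = 0.

testing = 0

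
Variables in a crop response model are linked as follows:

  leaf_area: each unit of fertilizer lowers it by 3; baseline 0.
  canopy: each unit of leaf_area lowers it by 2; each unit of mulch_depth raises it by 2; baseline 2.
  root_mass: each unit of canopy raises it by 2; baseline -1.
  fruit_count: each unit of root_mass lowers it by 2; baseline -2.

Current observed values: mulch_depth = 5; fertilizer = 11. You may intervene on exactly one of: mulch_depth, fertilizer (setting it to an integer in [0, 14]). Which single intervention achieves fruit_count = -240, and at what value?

Intervening on mulch_depth: fruit_count = -8*mulch_depth - 272. Reaching -240 requires mulch_depth = -4, outside [0, 14].
Intervening on fertilizer: with other inputs at their observed values, fruit_count = -24*fertilizer - 48. Solving for -240 gives fertilizer = 8, within [0, 14].

set fertilizer = 8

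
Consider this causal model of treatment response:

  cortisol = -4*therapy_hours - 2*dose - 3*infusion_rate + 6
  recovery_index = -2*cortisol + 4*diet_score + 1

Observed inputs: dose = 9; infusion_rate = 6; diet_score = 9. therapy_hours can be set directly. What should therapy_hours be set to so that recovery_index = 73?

Substituting into the cortisol equation gives cortisol = -4*therapy_hours - 30.
recovery_index becomes 8*therapy_hours + 97.
Solve 8*therapy_hours + 97 = 73: therapy_hours = (73 - 97) / 8 = -3.

therapy_hours = -3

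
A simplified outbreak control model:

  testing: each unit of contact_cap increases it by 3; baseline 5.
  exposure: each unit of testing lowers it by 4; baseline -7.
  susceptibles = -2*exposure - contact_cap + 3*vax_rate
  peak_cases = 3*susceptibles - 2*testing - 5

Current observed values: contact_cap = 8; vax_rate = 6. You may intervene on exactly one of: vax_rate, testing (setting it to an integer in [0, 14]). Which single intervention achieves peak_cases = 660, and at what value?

set vax_rate = 1

Intervening on vax_rate: with other inputs at their observed values, peak_cases = 9*vax_rate + 651. Solving for 660 gives vax_rate = 1, within [0, 14].
Intervening on testing: peak_cases = 22*testing + 67. Reaching 660 requires testing = 593/22, not an integer.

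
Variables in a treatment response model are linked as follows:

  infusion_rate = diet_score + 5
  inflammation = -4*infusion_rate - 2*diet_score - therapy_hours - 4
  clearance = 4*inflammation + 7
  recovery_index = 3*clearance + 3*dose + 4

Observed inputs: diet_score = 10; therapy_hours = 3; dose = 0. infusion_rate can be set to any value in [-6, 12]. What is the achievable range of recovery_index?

Intervening on infusion_rate fixes its value directly, overriding its dependence on diet_score.
Substituting into the inflammation equation gives inflammation = -4*infusion_rate - 27.
Substituting into the clearance equation gives clearance = -16*infusion_rate - 101.
Substituting into the recovery_index equation gives recovery_index = -48*infusion_rate - 299.
Linear in infusion_rate, so extremes are at the endpoints: infusion_rate = -6 gives recovery_index = -11; infusion_rate = 12 gives recovery_index = -875.

-875 to -11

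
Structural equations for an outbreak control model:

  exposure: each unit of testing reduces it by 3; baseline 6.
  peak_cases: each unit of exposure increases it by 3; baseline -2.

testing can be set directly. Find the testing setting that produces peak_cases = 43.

testing = -3

Substituting into the peak_cases equation gives peak_cases = -9*testing + 16.
Solve -9*testing + 16 = 43: testing = (43 - 16) / -9 = -3.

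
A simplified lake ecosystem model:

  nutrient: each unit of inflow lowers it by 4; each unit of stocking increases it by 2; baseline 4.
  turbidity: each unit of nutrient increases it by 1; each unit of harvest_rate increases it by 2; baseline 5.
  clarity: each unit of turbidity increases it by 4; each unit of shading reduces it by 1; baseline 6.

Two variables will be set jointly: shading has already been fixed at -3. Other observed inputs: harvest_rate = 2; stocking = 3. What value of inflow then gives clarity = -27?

With shading held at -3:
Substituting into the nutrient equation gives nutrient = -4*inflow + 10.
Substituting into the turbidity equation gives turbidity = -4*inflow + 19.
Substituting into the clarity equation gives clarity = -16*inflow + 85.
Solve -16*inflow + 85 = -27: inflow = (-27 - 85) / -16 = 7.

inflow = 7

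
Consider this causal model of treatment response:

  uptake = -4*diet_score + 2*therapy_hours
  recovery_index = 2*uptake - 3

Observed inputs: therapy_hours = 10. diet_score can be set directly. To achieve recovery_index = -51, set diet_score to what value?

diet_score = 11

Substituting into the uptake equation gives uptake = -4*diet_score + 20.
Substituting into the recovery_index equation gives recovery_index = -8*diet_score + 37.
Solve -8*diet_score + 37 = -51: diet_score = (-51 - 37) / -8 = 11.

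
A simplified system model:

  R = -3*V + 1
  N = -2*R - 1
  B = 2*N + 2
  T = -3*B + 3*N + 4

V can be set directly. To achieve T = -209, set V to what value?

V = 12

Substituting into the N equation gives N = 6*V - 3.
So B = 12*V - 4.
So T = -18*V + 7.
Solve -18*V + 7 = -209: V = (-209 - 7) / -18 = 12.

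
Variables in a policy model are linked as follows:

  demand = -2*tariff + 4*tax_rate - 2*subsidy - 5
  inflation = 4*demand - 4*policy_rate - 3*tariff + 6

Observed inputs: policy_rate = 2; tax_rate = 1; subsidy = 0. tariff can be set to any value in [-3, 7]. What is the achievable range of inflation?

-83 to 27

Substituting into the demand equation gives demand = -2*tariff - 1.
Substituting into the inflation equation gives inflation = -11*tariff - 6.
Linear in tariff, so extremes are at the endpoints: tariff = -3 gives inflation = 27; tariff = 7 gives inflation = -83.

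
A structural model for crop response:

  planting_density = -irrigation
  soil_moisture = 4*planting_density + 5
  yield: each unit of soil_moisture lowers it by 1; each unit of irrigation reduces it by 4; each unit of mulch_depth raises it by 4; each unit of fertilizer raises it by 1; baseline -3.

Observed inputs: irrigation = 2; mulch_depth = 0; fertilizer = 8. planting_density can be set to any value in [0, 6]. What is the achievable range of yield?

Intervening on planting_density fixes its value directly, overriding its dependence on irrigation.
Substituting into the yield equation gives yield = -4*planting_density - 8.
Linear in planting_density, so extremes are at the endpoints: planting_density = 0 gives yield = -8; planting_density = 6 gives yield = -32.

-32 to -8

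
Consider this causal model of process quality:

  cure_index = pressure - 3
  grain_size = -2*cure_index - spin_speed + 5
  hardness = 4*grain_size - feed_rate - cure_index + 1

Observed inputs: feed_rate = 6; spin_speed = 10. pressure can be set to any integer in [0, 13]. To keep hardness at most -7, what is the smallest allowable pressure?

pressure = 1

Substituting into the grain_size equation gives grain_size = -2*pressure + 1.
Substituting into the hardness equation gives hardness = -9*pressure + 2.
Require -9*pressure + 2 ≤ -7, so pressure ≥ 1.
The smallest integer in [0, 13] satisfying this is 1.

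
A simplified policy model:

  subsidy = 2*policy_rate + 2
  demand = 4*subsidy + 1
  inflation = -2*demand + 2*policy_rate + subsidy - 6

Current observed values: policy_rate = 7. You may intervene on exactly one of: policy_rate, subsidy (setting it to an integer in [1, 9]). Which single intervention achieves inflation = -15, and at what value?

Intervening on policy_rate: inflation = -12*policy_rate - 22. Reaching -15 requires policy_rate = -7/12, not an integer.
Intervening on subsidy: with other inputs at their observed values, inflation = -7*subsidy + 6. Solving for -15 gives subsidy = 3, within [1, 9].

set subsidy = 3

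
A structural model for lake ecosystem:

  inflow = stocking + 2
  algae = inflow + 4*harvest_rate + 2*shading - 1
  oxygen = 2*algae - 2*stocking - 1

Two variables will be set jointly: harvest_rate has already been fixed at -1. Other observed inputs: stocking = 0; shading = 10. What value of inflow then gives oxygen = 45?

With harvest_rate held at -1:
Intervening on inflow fixes its value directly, overriding its dependence on stocking.
Substituting into the algae equation gives algae = inflow + 15.
This gives oxygen = 2*inflow + 29.
Solve 2*inflow + 29 = 45: inflow = (45 - 29) / 2 = 8.

inflow = 8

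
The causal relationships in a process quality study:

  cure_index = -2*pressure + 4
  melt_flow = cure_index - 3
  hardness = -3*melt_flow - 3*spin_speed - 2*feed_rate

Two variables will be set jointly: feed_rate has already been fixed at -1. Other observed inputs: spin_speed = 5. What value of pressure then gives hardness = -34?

pressure = -3

With feed_rate held at -1:
Substituting into the melt_flow equation gives melt_flow = -2*pressure + 1.
This gives hardness = 6*pressure - 16.
Solve 6*pressure - 16 = -34: pressure = (-34 + 16) / 6 = -3.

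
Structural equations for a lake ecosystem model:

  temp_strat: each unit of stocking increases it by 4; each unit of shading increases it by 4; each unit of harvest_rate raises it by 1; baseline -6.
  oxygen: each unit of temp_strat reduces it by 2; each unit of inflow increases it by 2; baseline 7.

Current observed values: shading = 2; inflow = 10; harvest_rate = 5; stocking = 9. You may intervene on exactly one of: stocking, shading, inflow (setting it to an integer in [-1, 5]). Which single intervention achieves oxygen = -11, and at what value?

Intervening on stocking: with other inputs at their observed values, oxygen = -8*stocking + 13. Solving for -11 gives stocking = 3, within [-1, 5].
Intervening on shading: oxygen = -8*shading - 43. Reaching -11 requires shading = -4, outside [-1, 5].
Intervening on inflow: oxygen = 2*inflow - 79. Reaching -11 requires inflow = 34, outside [-1, 5].

set stocking = 3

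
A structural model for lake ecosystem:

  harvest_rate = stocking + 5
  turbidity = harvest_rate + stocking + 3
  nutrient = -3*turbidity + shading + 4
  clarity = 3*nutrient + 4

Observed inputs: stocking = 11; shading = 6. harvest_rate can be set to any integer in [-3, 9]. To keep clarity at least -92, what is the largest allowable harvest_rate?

Intervening on harvest_rate fixes its value directly, overriding its dependence on stocking.
Substituting into the turbidity equation gives turbidity = harvest_rate + 14.
Substituting into the nutrient equation gives nutrient = -3*harvest_rate - 32.
This gives clarity = -9*harvest_rate - 92.
Require -9*harvest_rate - 92 ≥ -92, so harvest_rate ≤ 0.
The largest integer in [-3, 9] satisfying this is 0.

harvest_rate = 0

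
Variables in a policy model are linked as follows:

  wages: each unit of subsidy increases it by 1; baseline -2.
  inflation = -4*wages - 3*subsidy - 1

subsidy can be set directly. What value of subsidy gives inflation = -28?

Substituting into the inflation equation gives inflation = -7*subsidy + 7.
Solve -7*subsidy + 7 = -28: subsidy = (-28 - 7) / -7 = 5.

subsidy = 5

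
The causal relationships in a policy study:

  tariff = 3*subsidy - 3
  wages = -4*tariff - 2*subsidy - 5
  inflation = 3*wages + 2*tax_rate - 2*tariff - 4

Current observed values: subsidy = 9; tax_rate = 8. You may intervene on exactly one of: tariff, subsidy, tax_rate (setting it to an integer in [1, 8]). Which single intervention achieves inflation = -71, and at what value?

Intervening on tariff: with other inputs at their observed values, inflation = -14*tariff - 57. Solving for -71 gives tariff = 1, within [1, 8].
Intervening on subsidy: inflation = -48*subsidy + 39. Reaching -71 requires subsidy = 55/24, not an integer.
Intervening on tax_rate: inflation = 2*tax_rate - 409. Reaching -71 requires tax_rate = 169, outside [1, 8].

set tariff = 1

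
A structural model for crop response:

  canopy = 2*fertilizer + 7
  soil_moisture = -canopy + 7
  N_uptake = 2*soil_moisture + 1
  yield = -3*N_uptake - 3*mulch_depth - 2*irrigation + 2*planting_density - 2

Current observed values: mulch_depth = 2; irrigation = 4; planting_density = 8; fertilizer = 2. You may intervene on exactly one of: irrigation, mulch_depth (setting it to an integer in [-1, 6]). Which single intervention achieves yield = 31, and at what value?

set irrigation = -1

Intervening on irrigation: with other inputs at their observed values, yield = -2*irrigation + 29. Solving for 31 gives irrigation = -1, within [-1, 6].
Intervening on mulch_depth: yield = -3*mulch_depth + 27. Reaching 31 requires mulch_depth = -4/3, not an integer.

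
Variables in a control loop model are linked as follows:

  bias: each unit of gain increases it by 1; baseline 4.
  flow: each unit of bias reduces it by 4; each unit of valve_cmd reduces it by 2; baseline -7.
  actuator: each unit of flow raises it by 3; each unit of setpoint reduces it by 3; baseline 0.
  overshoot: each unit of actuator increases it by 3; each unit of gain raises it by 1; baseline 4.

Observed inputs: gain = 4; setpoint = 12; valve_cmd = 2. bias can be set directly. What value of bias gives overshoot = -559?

bias = 10

Intervening on bias fixes its value directly, overriding its dependence on gain.
Substituting into the flow equation gives flow = -4*bias - 11.
Substituting into the actuator equation gives actuator = -12*bias - 69.
Substituting into the overshoot equation gives overshoot = -36*bias - 199.
Solve -36*bias - 199 = -559: bias = (-559 + 199) / -36 = 10.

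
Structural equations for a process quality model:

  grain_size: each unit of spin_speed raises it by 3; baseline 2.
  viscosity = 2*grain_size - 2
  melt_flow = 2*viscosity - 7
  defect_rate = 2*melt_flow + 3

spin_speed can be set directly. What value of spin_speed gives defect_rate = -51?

Substituting into the viscosity equation gives viscosity = 6*spin_speed + 2.
So melt_flow = 12*spin_speed - 3.
This gives defect_rate = 24*spin_speed - 3.
Solve 24*spin_speed - 3 = -51: spin_speed = (-51 + 3) / 24 = -2.

spin_speed = -2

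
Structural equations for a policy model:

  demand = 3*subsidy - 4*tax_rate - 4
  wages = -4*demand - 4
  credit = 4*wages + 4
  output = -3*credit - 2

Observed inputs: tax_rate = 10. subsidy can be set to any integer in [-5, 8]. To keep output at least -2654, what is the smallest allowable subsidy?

Substituting into the demand equation gives demand = 3*subsidy - 44.
This gives wages = -12*subsidy + 172.
Substituting into the credit equation gives credit = -48*subsidy + 692.
output becomes 144*subsidy - 2078.
Require 144*subsidy - 2078 ≥ -2654, so subsidy ≥ -4.
The smallest integer in [-5, 8] satisfying this is -4.

subsidy = -4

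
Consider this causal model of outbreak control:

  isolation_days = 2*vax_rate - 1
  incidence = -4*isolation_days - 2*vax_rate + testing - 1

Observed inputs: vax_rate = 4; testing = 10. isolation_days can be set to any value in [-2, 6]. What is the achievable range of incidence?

-23 to 9

Intervening on isolation_days fixes its value directly, overriding its dependence on vax_rate.
Substituting into the incidence equation gives incidence = -4*isolation_days + 1.
Linear in isolation_days, so extremes are at the endpoints: isolation_days = -2 gives incidence = 9; isolation_days = 6 gives incidence = -23.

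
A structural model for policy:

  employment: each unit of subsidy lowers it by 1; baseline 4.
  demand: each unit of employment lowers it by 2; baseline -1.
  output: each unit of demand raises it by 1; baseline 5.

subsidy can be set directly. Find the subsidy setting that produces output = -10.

Substituting into the demand equation gives demand = 2*subsidy - 9.
output becomes 2*subsidy - 4.
Solve 2*subsidy - 4 = -10: subsidy = (-10 + 4) / 2 = -3.

subsidy = -3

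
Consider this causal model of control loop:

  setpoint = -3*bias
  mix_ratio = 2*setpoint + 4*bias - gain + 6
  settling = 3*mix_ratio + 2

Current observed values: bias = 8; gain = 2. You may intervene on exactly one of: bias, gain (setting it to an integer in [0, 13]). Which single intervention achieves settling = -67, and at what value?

Intervening on bias: settling = -6*bias + 14. Reaching -67 requires bias = 27/2, not an integer.
Intervening on gain: with other inputs at their observed values, settling = -3*gain - 28. Solving for -67 gives gain = 13, within [0, 13].

set gain = 13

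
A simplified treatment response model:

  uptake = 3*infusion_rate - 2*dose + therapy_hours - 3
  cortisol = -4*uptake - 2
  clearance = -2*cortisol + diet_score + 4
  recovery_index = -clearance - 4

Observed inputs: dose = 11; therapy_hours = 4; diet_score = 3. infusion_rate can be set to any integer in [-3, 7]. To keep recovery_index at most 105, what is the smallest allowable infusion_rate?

infusion_rate = 2

Substituting into the uptake equation gives uptake = 3*infusion_rate - 21.
So cortisol = -12*infusion_rate + 82.
clearance becomes 24*infusion_rate - 157.
Substituting into the recovery_index equation gives recovery_index = -24*infusion_rate + 153.
Require -24*infusion_rate + 153 ≤ 105, so infusion_rate ≥ 2.
The smallest integer in [-3, 7] satisfying this is 2.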